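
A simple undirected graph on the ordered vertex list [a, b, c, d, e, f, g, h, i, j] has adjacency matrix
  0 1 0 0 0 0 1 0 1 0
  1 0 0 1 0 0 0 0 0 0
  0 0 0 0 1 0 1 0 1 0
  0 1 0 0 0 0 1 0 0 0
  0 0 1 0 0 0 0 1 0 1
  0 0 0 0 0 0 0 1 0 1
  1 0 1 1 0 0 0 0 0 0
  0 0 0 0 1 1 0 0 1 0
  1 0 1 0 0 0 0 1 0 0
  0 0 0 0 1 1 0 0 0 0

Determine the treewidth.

A width-2 tree decomposition is:
Bags: B1 = {e, f, j}  B2 = {e, f, h}  B3 = {c, e, h}  B4 = {c, h, i}  B5 = {c, g, i}  B6 = {a, g, i}  B7 = {a, d, g}  B8 = {a, b, d}
Tree: B1–B2, B2–B3, B3–B4, B4–B5, B5–B6, B6–B7, B7–B8
Each bag holds 3 vertices, so the decomposition has width 2, which upper-bounds the treewidth. Since j–f–h–e–j is a cycle in G, G is not acyclic. Forests are exactly the graphs of treewidth ≤ 1, so tw(G) ≥ 2. Combining the bounds, tw(G) = 2.

2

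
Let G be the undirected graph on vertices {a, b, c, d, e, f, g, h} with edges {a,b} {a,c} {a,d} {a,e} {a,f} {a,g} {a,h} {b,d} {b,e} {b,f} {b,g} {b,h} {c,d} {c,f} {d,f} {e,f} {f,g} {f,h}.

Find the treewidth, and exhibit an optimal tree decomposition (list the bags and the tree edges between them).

The largest bag has 4 vertices, giving width 3; this decomposition certifies tw(G) ≤ 3. Conversely, {a, c, d, f} is a clique of size 4, and the vertices of any clique must share a bag in every tree decomposition; so some bag has ≥ 4 vertices and tw(G) ≥ 3. Combining the bounds, tw(G) = 3.

Treewidth 3.
Bags: B1 = {a, b, d, f}  B2 = {a, b, f, g}  B3 = {a, c, d, f}  B4 = {a, b, e, f}  B5 = {a, b, f, h}
Tree: B1–B2, B1–B3, B1–B4, B1–B5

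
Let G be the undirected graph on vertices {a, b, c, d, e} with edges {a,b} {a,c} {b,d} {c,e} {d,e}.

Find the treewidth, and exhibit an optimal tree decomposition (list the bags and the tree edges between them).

Every bag has size at most 3, so the width is 3 − 1 = 2 and tw(G) ≤ 2. For the lower bound, G contains the cycle b–a–c–e–d–b, so G is not a forest; only forests have treewidth ≤ 1, hence tw(G) ≥ 2. The upper and lower bounds meet at 2, so that is the treewidth.

Treewidth 2.
One optimal decomposition is:
Bags: B1 = {a, b, c}  B2 = {b, c, e}  B3 = {b, d, e}
Tree: B1–B2, B2–B3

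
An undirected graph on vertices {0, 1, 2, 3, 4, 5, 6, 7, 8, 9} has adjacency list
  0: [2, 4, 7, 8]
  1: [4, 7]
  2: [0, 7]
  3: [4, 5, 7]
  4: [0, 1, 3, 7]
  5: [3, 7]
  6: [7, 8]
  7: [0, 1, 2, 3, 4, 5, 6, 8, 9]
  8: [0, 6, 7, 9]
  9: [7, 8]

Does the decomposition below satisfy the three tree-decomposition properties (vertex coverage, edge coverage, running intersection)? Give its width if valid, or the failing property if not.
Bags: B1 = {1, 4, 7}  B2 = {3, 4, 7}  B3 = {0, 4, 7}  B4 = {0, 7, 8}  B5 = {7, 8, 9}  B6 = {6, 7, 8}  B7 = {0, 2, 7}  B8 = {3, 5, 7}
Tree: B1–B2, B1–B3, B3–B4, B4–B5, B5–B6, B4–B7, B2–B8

Yes; width 2.

Vertex coverage: the bags together contain {0, 1, 2, 3, 4, 5, 6, 7, 8, 9}, the full vertex set. Edge coverage: each edge of G has both endpoints in at least one bag. Running intersection: for every vertex, the bags containing it form a connected subtree. All three properties hold, so this is a valid tree decomposition of width max|bag| − 1 = 2, and hence tw(G) ≤ 2.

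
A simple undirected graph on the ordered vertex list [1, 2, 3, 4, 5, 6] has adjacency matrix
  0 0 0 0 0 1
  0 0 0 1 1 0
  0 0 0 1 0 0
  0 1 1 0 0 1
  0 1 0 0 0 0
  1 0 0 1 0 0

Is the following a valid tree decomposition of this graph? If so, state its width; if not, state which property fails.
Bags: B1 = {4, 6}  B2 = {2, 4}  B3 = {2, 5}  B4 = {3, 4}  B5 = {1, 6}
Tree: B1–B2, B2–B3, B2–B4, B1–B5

Yes; width 1.

Every vertex of G appears in some bag (union = {1, 2, 3, 4, 5, 6}); every edge is covered by a bag; and for each vertex v the set of bags containing v is connected in the bag tree. The decomposition is therefore valid. The largest bag has 2 vertices, so the width is 1.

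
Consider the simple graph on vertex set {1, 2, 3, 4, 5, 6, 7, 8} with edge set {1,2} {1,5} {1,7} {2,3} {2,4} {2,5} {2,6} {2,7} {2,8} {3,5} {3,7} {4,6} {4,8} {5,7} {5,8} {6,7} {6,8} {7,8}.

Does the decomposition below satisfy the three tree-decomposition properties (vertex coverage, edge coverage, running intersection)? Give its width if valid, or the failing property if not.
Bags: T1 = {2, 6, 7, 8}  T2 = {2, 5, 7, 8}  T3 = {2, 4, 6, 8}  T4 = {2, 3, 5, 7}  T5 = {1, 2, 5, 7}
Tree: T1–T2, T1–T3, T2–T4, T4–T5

Vertex coverage: the bags together contain {1, 2, 3, 4, 5, 6, 7, 8}, the full vertex set. Edge coverage: each edge of G has both endpoints in at least one bag. Running intersection: for every vertex, the bags containing it form a connected subtree. All three properties hold, so this is a valid tree decomposition of width max|bag| − 1 = 3, and hence tw(G) ≤ 3.

Yes; width 3.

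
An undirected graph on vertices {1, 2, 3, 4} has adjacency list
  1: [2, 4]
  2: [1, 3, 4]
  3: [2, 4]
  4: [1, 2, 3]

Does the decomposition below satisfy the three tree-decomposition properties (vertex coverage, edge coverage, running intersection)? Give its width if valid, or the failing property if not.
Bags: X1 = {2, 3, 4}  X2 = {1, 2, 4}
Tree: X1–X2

Every vertex of G appears in some bag (union = {1, 2, 3, 4}); every edge is covered by a bag; and for each vertex v the set of bags containing v is connected in the bag tree. The decomposition is therefore valid. The largest bag has 3 vertices, so the width is 2.

Yes; width 2.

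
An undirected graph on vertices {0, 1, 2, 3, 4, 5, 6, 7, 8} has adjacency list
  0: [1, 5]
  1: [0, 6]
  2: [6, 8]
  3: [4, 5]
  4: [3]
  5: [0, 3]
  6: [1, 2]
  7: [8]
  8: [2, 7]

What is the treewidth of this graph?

1

A width-1 tree decomposition is:
Bags: B1 = {3, 4}  B2 = {3, 5}  B3 = {0, 5}  B4 = {0, 1}  B5 = {1, 6}  B6 = {2, 6}  B7 = {2, 8}  B8 = {7, 8}
Tree: B1–B2, B2–B3, B3–B4, B4–B5, B5–B6, B6–B7, B7–B8
The largest bag has 2 vertices, giving width 1; this decomposition certifies tw(G) ≤ 1. Any graph with an edge has treewidth ≥ 1, and G has the edge 4–3. Combining the bounds, tw(G) = 1.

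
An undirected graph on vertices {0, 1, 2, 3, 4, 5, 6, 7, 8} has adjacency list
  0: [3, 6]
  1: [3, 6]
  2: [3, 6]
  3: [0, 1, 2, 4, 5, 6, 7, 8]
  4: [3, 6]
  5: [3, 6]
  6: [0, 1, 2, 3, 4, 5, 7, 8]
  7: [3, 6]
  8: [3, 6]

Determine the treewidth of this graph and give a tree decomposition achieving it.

Treewidth 2.
Bags: B1 = {0, 3, 6}  B2 = {3, 6, 7}  B3 = {1, 3, 6}  B4 = {3, 6, 8}  B5 = {3, 5, 6}  B6 = {3, 4, 6}  B7 = {2, 3, 6}
Tree: B1–B2, B1–B3, B3–B4, B2–B5, B5–B6, B6–B7

Every bag has size at most 3, so the width is 3 − 1 = 2 and tw(G) ≤ 2. On the other hand G contains the 3-clique {0, 3, 6}. A clique must lie in a single bag of any decomposition, so no decomposition can have width below 2. Therefore the treewidth is 2.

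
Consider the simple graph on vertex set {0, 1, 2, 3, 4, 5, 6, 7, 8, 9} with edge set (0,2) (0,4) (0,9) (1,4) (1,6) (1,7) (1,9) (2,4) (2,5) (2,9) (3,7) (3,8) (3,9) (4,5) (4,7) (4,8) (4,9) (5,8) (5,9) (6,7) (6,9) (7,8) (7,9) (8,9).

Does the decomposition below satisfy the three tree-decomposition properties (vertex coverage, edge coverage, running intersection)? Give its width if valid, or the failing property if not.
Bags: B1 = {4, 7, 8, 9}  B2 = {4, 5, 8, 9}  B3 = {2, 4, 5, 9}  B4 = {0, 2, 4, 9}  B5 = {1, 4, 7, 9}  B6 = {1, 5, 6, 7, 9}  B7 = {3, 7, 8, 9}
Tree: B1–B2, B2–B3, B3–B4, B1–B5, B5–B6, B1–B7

No — bags containing vertex 5 are not connected in the tree.

A tree decomposition must satisfy three properties: every vertex lies in some bag; for every edge, both endpoints lie together in some bag; and for every vertex, the bags containing it form a connected subtree. Here bags containing vertex 5 are not connected in the tree, so the decomposition is invalid.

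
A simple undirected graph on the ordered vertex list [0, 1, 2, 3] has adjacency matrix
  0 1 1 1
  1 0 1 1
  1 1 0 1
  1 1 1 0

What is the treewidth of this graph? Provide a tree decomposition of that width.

With just one bag of size 4, the width is 4 − 1 = 3, so tw(G) ≤ 3. On the other hand G contains the 4-clique {0, 1, 2, 3}. A clique must lie in a single bag of any decomposition, so no decomposition can have width below 3. Therefore the treewidth is 3.

Treewidth 3.
Bags: B1 = {0, 1, 2, 3}
Tree: (single bag)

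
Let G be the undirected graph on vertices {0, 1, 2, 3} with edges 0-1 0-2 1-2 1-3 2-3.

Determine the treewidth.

2

A width-2 tree decomposition is:
Bags: B1 = {0, 1, 2}  B2 = {1, 2, 3}
Tree: B1–B2
The largest bag has 3 vertices, giving width 2; this decomposition certifies tw(G) ≤ 2. Conversely, {0, 1, 2} is a clique of size 3, and the vertices of any clique must share a bag in every tree decomposition; so some bag has ≥ 3 vertices and tw(G) ≥ 2. The upper and lower bounds meet at 2, so that is the treewidth.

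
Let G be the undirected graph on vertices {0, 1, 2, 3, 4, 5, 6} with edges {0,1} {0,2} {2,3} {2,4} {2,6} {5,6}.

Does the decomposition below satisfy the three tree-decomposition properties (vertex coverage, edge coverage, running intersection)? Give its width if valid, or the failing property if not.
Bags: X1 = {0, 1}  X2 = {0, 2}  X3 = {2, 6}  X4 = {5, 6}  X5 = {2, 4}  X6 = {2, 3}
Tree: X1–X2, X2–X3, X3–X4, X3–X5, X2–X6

Yes; width 1.

Vertex coverage: the bags together contain {0, 1, 2, 3, 4, 5, 6}, the full vertex set. Edge coverage: each edge of G has both endpoints in at least one bag. Running intersection: for every vertex, the bags containing it form a connected subtree. All three properties hold, so this is a valid tree decomposition of width max|bag| − 1 = 1, and hence tw(G) ≤ 1.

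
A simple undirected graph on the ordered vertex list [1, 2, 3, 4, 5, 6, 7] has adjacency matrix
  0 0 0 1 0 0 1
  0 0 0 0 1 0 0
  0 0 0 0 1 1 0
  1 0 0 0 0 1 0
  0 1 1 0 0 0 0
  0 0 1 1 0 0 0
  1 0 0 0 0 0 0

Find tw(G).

A width-1 tree decomposition is:
Bags: B1 = {2, 5}  B2 = {3, 5}  B3 = {3, 6}  B4 = {4, 6}  B5 = {1, 4}  B6 = {1, 7}
Tree: B1–B2, B2–B3, B3–B4, B4–B5, B5–B6
Each bag holds 2 vertices, so the decomposition has width 1, which upper-bounds the treewidth. Since G has at least one edge (e.g. 2–5), it is not an edgeless graph, so tw(G) ≥ 1. Combining the bounds, tw(G) = 1.

1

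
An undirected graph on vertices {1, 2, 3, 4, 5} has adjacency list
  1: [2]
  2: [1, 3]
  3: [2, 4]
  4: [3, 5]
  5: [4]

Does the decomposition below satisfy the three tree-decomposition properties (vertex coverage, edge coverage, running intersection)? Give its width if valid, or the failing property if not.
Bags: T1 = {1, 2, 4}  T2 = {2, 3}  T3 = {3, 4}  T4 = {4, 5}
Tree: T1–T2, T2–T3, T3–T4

A tree decomposition must satisfy three properties: every vertex lies in some bag; for every edge, both endpoints lie together in some bag; and for every vertex, the bags containing it form a connected subtree. Here bags containing vertex 4 are not connected in the tree, so the decomposition is invalid.

No — bags containing vertex 4 are not connected in the tree.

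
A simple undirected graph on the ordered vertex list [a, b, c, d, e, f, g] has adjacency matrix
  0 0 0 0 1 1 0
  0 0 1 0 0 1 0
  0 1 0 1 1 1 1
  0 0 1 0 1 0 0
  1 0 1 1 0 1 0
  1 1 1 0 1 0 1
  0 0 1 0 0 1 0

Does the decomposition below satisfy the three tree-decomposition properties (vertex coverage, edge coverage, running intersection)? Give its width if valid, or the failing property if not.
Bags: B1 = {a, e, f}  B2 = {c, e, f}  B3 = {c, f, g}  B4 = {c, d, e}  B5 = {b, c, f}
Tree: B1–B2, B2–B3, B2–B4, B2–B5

Yes; width 2.

Vertex coverage: the bags together contain {a, b, c, d, e, f, g}, the full vertex set. Edge coverage: each edge of G has both endpoints in at least one bag. Running intersection: for every vertex, the bags containing it form a connected subtree. All three properties hold, so this is a valid tree decomposition of width max|bag| − 1 = 2, and hence tw(G) ≤ 2.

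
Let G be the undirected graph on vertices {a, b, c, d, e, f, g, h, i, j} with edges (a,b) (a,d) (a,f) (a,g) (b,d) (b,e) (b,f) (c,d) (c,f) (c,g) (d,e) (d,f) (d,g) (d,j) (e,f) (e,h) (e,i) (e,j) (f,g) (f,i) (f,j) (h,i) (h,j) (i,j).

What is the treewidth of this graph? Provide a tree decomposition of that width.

Each bag holds 4 vertices, so the decomposition has width 3, which upper-bounds the treewidth. On the other hand G contains the 4-clique {e, h, i, j}. A clique must lie in a single bag of any decomposition, so no decomposition can have width below 3. Therefore the treewidth is 3.

Treewidth 3.
Bags: B1 = {d, e, f, j}  B2 = {b, d, e, f}  B3 = {e, f, i, j}  B4 = {a, b, d, f}  B5 = {e, h, i, j}  B6 = {a, d, f, g}  B7 = {c, d, f, g}
Tree: B1–B2, B1–B3, B2–B4, B3–B5, B4–B6, B6–B7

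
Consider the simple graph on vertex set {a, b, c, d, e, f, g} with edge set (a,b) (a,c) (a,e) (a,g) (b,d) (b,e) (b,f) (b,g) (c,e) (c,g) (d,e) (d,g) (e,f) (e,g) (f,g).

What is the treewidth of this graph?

3

A width-3 tree decomposition is:
Bags: B1 = {a, c, e, g}  B2 = {a, b, e, g}  B3 = {b, d, e, g}  B4 = {b, e, f, g}
Tree: B1–B2, B2–B3, B3–B4
The largest bag has 4 vertices, giving width 3; this decomposition certifies tw(G) ≤ 3. For the lower bound, the 4 vertices {a, c, e, g} are pairwise adjacent, and any tree decomposition puts a clique entirely inside one bag — forcing width ≥ 3. Combining the bounds, tw(G) = 3.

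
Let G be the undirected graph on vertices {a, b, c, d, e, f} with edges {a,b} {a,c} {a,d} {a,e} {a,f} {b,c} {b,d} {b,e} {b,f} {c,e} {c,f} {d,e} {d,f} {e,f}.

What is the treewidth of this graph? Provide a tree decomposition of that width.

Treewidth 4.
One such decomposition:
Bags: B1 = {a, b, c, e, f}  B2 = {a, b, d, e, f}
Tree: B1–B2

Each bag holds 5 vertices, so the decomposition has width 4, which upper-bounds the treewidth. On the other hand G contains the 5-clique {a, b, d, e, f}. A clique must lie in a single bag of any decomposition, so no decomposition can have width below 4. Therefore the treewidth is 4.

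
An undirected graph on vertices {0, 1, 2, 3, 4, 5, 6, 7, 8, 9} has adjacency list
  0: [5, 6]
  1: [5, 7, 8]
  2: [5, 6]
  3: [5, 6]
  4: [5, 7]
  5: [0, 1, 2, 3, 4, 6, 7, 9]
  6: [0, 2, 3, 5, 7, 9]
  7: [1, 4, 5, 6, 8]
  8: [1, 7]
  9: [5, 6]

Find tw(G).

2

A width-2 tree decomposition is:
Bags: B1 = {5, 6, 7}  B2 = {1, 5, 7}  B3 = {4, 5, 7}  B4 = {3, 5, 6}  B5 = {1, 7, 8}  B6 = {5, 6, 9}  B7 = {2, 5, 6}  B8 = {0, 5, 6}
Tree: B1–B2, B1–B3, B1–B4, B2–B5, B1–B6, B6–B7, B7–B8
Each bag holds 3 vertices, so the decomposition has width 2, which upper-bounds the treewidth. Conversely, {1, 7, 8} is a clique of size 3, and the vertices of any clique must share a bag in every tree decomposition; so some bag has ≥ 3 vertices and tw(G) ≥ 2. Therefore the treewidth is 2.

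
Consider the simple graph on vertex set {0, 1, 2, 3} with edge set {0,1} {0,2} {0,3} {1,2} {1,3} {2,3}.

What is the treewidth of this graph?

3

A width-3 tree decomposition is:
Bags: B1 = {0, 1, 2, 3}
Tree: (single bag)
A single bag containing all 4 vertices is trivially a valid decomposition of width 3. On the other hand G contains the 4-clique {0, 1, 2, 3}. A clique must lie in a single bag of any decomposition, so no decomposition can have width below 3. Combining the bounds, tw(G) = 3.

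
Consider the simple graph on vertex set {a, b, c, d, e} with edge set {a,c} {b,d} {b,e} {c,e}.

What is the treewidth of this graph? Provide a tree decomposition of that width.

Each bag holds 2 vertices, so the decomposition has width 1, which upper-bounds the treewidth. Any graph with an edge has treewidth ≥ 1, and G has the edge e–b. The upper and lower bounds meet at 1, so that is the treewidth.

Treewidth 1.
One optimal decomposition is:
Bags: B1 = {b, e}  B2 = {c, e}  B3 = {b, d}  B4 = {a, c}
Tree: B1–B2, B1–B3, B2–B4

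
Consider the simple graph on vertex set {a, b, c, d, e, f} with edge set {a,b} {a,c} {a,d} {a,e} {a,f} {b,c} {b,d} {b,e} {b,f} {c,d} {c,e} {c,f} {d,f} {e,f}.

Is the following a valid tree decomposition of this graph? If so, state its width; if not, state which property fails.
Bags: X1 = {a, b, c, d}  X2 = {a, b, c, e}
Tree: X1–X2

A tree decomposition must satisfy three properties: every vertex lies in some bag; for every edge, both endpoints lie together in some bag; and for every vertex, the bags containing it form a connected subtree. Here vertex f appears in no bag, so the decomposition is invalid.

No — vertex f appears in no bag.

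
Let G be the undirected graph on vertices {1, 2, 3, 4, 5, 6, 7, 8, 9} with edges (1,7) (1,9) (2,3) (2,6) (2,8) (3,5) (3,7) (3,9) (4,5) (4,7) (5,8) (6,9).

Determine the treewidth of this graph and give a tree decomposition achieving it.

Treewidth 3.
Bags: B1 = {1, 4, 7, 9}  B2 = {3, 4, 7, 9}  B3 = {3, 4, 5, 9}  B4 = {3, 5, 6, 9}  B5 = {2, 3, 5, 6}  B6 = {2, 5, 6, 8}
Tree: B1–B2, B2–B3, B3–B4, B4–B5, B5–B6

Every bag has size at most 4, so the width is 4 − 1 = 3 and tw(G) ≤ 3. For the lower bound: the 4 vertex sets {1,4,7}, {9}, {3}, {2,5,6,8} are disjoint, each induces a connected subgraph, and every pair is joined by at least one edge of G. Contracting each set to a single vertex therefore yields K_{4} as a minor, and since treewidth is minor-monotone, tw(G) ≥ tw(K_{4}) = 3. Hence tw(G) = 3 exactly.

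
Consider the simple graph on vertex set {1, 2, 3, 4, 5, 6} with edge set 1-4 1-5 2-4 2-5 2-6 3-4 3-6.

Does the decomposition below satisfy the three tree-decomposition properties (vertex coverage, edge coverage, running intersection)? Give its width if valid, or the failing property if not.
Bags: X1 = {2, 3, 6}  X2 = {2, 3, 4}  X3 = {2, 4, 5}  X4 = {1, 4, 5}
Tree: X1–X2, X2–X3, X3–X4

Yes; width 2.

Every vertex of G appears in some bag (union = {1, 2, 3, 4, 5, 6}); every edge is covered by a bag; and for each vertex v the set of bags containing v is connected in the bag tree. The decomposition is therefore valid. The largest bag has 3 vertices, so the width is 2.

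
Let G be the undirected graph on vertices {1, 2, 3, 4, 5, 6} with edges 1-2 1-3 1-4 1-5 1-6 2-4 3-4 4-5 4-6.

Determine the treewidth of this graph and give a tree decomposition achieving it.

Treewidth 2.
One optimal decomposition is:
Bags: B1 = {1, 4, 5}  B2 = {1, 2, 4}  B3 = {1, 4, 6}  B4 = {1, 3, 4}
Tree: B1–B2, B2–B3, B3–B4

Every bag has size at most 3, so the width is 3 − 1 = 2 and tw(G) ≤ 2. On the other hand G contains the 3-clique {1, 2, 4}. A clique must lie in a single bag of any decomposition, so no decomposition can have width below 2. Hence tw(G) = 2 exactly.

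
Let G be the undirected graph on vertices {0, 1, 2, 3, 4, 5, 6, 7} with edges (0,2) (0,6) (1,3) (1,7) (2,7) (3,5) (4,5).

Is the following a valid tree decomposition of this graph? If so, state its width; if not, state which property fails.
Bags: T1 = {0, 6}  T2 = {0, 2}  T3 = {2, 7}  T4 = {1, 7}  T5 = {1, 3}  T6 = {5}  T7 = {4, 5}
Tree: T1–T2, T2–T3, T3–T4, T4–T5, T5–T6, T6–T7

No — edge (3,5) lies in no bag.

A tree decomposition must satisfy three properties: every vertex lies in some bag; for every edge, both endpoints lie together in some bag; and for every vertex, the bags containing it form a connected subtree. Here edge (3,5) lies in no bag, so the decomposition is invalid.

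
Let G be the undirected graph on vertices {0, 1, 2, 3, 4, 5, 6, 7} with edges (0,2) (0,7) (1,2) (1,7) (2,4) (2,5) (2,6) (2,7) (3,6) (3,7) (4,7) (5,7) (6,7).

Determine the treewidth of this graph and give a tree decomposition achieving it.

Treewidth 2.
One optimal decomposition is:
Bags: B1 = {2, 6, 7}  B2 = {1, 2, 7}  B3 = {2, 4, 7}  B4 = {2, 5, 7}  B5 = {0, 2, 7}  B6 = {3, 6, 7}
Tree: B1–B2, B2–B3, B2–B4, B2–B5, B1–B6

The largest bag has 3 vertices, giving width 2; this decomposition certifies tw(G) ≤ 2. For the lower bound, the 3 vertices {0, 2, 7} are pairwise adjacent, and any tree decomposition puts a clique entirely inside one bag — forcing width ≥ 2. Hence tw(G) = 2 exactly.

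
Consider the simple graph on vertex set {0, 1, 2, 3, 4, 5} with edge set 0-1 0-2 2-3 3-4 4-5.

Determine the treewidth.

A width-1 tree decomposition is:
Bags: B1 = {4, 5}  B2 = {3, 4}  B3 = {2, 3}  B4 = {0, 2}  B5 = {0, 1}
Tree: B1–B2, B2–B3, B3–B4, B4–B5
Each bag holds 2 vertices, so the decomposition has width 1, which upper-bounds the treewidth. G has an edge, so its treewidth is at least 1. Hence tw(G) = 1 exactly.

1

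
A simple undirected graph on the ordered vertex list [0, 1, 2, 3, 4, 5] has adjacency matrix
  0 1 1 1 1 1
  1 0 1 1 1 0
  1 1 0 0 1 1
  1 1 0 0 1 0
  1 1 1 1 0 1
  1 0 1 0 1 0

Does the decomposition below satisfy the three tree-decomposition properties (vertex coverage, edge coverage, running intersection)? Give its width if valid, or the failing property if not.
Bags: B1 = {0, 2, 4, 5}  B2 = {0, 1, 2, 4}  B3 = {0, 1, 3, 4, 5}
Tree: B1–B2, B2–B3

A tree decomposition must satisfy three properties: every vertex lies in some bag; for every edge, both endpoints lie together in some bag; and for every vertex, the bags containing it form a connected subtree. Here bags containing vertex 5 are not connected in the tree, so the decomposition is invalid.

No — bags containing vertex 5 are not connected in the tree.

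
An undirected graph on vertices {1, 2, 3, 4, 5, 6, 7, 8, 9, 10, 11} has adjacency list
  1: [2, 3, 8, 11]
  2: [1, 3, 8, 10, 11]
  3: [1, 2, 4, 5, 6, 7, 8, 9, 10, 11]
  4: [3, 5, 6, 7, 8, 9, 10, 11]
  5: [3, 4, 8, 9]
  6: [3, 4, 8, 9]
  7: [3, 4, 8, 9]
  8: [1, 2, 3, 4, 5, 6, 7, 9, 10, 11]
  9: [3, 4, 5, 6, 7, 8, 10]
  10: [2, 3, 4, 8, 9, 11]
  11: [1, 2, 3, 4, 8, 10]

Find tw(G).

4

A width-4 tree decomposition is:
Bags: B1 = {3, 4, 8, 9, 10}  B2 = {3, 4, 5, 8, 9}  B3 = {3, 4, 8, 10, 11}  B4 = {3, 4, 6, 8, 9}  B5 = {2, 3, 8, 10, 11}  B6 = {3, 4, 7, 8, 9}  B7 = {1, 2, 3, 8, 11}
Tree: B1–B2, B1–B3, B2–B4, B3–B5, B1–B6, B5–B7
Every bag has size at most 5, so the width is 5 − 1 = 4 and tw(G) ≤ 4. On the other hand G contains the 5-clique {1, 2, 3, 8, 11}. A clique must lie in a single bag of any decomposition, so no decomposition can have width below 4. Hence tw(G) = 4 exactly.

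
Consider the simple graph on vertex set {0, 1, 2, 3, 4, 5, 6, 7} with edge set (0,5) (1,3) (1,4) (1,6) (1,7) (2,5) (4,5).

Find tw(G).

1

A width-1 tree decomposition is:
Bags: B1 = {1, 4}  B2 = {4, 5}  B3 = {0, 5}  B4 = {2, 5}  B5 = {1, 7}  B6 = {1, 6}  B7 = {1, 3}
Tree: B1–B2, B2–B3, B2–B4, B1–B5, B5–B6, B6–B7
Each bag holds 2 vertices, so the decomposition has width 1, which upper-bounds the treewidth. Any graph with an edge has treewidth ≥ 1, and G has the edge 1–4. Therefore the treewidth is 1.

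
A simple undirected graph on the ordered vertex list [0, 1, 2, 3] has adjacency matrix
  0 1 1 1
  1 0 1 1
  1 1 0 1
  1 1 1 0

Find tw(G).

3

A width-3 tree decomposition is:
Bags: B1 = {0, 1, 2, 3}
Tree: (single bag)
A single bag containing all 4 vertices is trivially a valid decomposition of width 3. For the lower bound, the 4 vertices {0, 1, 2, 3} are pairwise adjacent, and any tree decomposition puts a clique entirely inside one bag — forcing width ≥ 3. Hence tw(G) = 3 exactly.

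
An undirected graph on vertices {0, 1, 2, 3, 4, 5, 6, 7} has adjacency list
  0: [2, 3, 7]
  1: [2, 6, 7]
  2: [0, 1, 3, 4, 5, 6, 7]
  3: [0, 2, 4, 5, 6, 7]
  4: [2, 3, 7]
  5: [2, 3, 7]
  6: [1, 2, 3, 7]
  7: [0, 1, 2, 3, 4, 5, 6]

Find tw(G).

3

A width-3 tree decomposition is:
Bags: B1 = {0, 2, 3, 7}  B2 = {2, 3, 6, 7}  B3 = {2, 3, 4, 7}  B4 = {1, 2, 6, 7}  B5 = {2, 3, 5, 7}
Tree: B1–B2, B2–B3, B2–B4, B3–B5
The largest bag has 4 vertices, giving width 3; this decomposition certifies tw(G) ≤ 3. On the other hand G contains the 4-clique {1, 2, 6, 7}. A clique must lie in a single bag of any decomposition, so no decomposition can have width below 3. The upper and lower bounds meet at 3, so that is the treewidth.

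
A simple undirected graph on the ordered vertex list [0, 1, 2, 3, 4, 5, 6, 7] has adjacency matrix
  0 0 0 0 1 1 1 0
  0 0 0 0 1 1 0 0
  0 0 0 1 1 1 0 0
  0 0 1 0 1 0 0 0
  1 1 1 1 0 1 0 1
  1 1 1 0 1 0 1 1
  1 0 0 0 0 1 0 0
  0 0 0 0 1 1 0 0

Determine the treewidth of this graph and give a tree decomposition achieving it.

The largest bag has 3 vertices, giving width 2; this decomposition certifies tw(G) ≤ 2. On the other hand G contains the 3-clique {2, 3, 4}. A clique must lie in a single bag of any decomposition, so no decomposition can have width below 2. Combining the bounds, tw(G) = 2.

Treewidth 2.
Bags: B1 = {0, 4, 5}  B2 = {1, 4, 5}  B3 = {2, 4, 5}  B4 = {0, 5, 6}  B5 = {2, 3, 4}  B6 = {4, 5, 7}
Tree: B1–B2, B2–B3, B1–B4, B3–B5, B1–B6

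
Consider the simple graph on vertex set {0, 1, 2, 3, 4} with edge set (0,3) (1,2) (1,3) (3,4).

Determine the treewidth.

A width-1 tree decomposition is:
Bags: B1 = {1, 3}  B2 = {1, 2}  B3 = {3, 4}  B4 = {0, 3}
Tree: B1–B2, B1–B3, B1–B4
Every bag has size at most 2, so the width is 2 − 1 = 1 and tw(G) ≤ 1. Since G has at least one edge (e.g. 3–1), it is not an edgeless graph, so tw(G) ≥ 1. Hence tw(G) = 1 exactly.

1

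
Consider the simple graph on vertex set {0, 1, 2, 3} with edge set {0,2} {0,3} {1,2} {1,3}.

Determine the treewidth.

2

A width-2 tree decomposition is:
Bags: B1 = {0, 2, 3}  B2 = {1, 2, 3}
Tree: B1–B2
Each bag holds 3 vertices, so the decomposition has width 2, which upper-bounds the treewidth. The edges 2–0–3–1–2 form a cycle, so G is not a tree and its treewidth is at least 2. Combining the bounds, tw(G) = 2.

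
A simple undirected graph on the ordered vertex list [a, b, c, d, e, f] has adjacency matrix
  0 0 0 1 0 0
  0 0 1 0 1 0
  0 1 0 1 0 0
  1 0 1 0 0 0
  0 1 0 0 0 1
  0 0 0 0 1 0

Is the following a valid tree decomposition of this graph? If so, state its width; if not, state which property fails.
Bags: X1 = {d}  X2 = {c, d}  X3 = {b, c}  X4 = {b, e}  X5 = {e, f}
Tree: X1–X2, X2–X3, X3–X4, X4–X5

No — vertex a appears in no bag.

A tree decomposition must satisfy three properties: every vertex lies in some bag; for every edge, both endpoints lie together in some bag; and for every vertex, the bags containing it form a connected subtree. Here vertex a appears in no bag, so the decomposition is invalid.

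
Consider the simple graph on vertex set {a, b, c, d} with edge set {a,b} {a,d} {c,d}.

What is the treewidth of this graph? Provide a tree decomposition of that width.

Treewidth 1.
Bags: B1 = {a, b}  B2 = {a, d}  B3 = {c, d}
Tree: B1–B2, B2–B3

Every bag has size at most 2, so the width is 2 − 1 = 1 and tw(G) ≤ 1. G has an edge, so its treewidth is at least 1. Therefore the treewidth is 1.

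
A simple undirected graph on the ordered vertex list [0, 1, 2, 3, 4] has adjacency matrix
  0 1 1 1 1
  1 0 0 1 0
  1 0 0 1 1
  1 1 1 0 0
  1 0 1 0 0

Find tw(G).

2

A width-2 tree decomposition is:
Bags: B1 = {0, 2, 3}  B2 = {0, 2, 4}  B3 = {0, 1, 3}
Tree: B1–B2, B1–B3
Every bag has size at most 3, so the width is 3 − 1 = 2 and tw(G) ≤ 2. For the lower bound, the 3 vertices {0, 1, 3} are pairwise adjacent, and any tree decomposition puts a clique entirely inside one bag — forcing width ≥ 2. Hence tw(G) = 2 exactly.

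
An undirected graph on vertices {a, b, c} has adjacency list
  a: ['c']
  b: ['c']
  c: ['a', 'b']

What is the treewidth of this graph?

1

A width-1 tree decomposition is:
Bags: B1 = {b, c}  B2 = {a, c}
Tree: B1–B2
The largest bag has 2 vertices, giving width 1; this decomposition certifies tw(G) ≤ 1. Since G has at least one edge (e.g. c–b), it is not an edgeless graph, so tw(G) ≥ 1. Therefore the treewidth is 1.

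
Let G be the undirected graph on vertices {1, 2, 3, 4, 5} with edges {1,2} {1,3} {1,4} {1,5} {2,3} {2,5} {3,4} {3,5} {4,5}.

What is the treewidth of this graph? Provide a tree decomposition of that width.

Treewidth 3.
Bags: B1 = {1, 2, 3, 5}  B2 = {1, 3, 4, 5}
Tree: B1–B2

Every bag has size at most 4, so the width is 4 − 1 = 3 and tw(G) ≤ 3. For the lower bound, the 4 vertices {1, 2, 3, 5} are pairwise adjacent, and any tree decomposition puts a clique entirely inside one bag — forcing width ≥ 3. The upper and lower bounds meet at 3, so that is the treewidth.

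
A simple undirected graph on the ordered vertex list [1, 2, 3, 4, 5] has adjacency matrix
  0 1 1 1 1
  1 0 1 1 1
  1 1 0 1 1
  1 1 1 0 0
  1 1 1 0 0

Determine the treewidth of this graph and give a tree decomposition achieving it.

The largest bag has 4 vertices, giving width 3; this decomposition certifies tw(G) ≤ 3. For the lower bound, the 4 vertices {1, 2, 3, 4} are pairwise adjacent, and any tree decomposition puts a clique entirely inside one bag — forcing width ≥ 3. The upper and lower bounds meet at 3, so that is the treewidth.

Treewidth 3.
Bags: B1 = {1, 2, 3, 5}  B2 = {1, 2, 3, 4}
Tree: B1–B2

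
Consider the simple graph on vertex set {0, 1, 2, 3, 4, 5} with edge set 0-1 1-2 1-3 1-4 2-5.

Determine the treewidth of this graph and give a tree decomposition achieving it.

Treewidth 1.
One such decomposition:
Bags: B1 = {1, 3}  B2 = {1, 2}  B3 = {0, 1}  B4 = {1, 4}  B5 = {2, 5}
Tree: B1–B2, B1–B3, B1–B4, B2–B5

Each bag holds 2 vertices, so the decomposition has width 1, which upper-bounds the treewidth. Since G has at least one edge (e.g. 3–1), it is not an edgeless graph, so tw(G) ≥ 1. Hence tw(G) = 1 exactly.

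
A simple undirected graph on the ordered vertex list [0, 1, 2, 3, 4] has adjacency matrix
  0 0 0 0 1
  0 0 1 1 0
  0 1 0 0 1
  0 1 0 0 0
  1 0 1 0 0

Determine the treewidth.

1

A width-1 tree decomposition is:
Bags: B1 = {0, 4}  B2 = {2, 4}  B3 = {1, 2}  B4 = {1, 3}
Tree: B1–B2, B2–B3, B3–B4
Every bag has size at most 2, so the width is 2 − 1 = 1 and tw(G) ≤ 1. G has an edge, so its treewidth is at least 1. Therefore the treewidth is 1.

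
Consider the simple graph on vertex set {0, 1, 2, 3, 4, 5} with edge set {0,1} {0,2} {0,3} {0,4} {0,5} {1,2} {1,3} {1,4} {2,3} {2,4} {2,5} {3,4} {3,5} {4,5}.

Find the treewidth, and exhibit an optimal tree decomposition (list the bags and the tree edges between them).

Treewidth 4.
One optimal decomposition is:
Bags: B1 = {0, 2, 3, 4, 5}  B2 = {0, 1, 2, 3, 4}
Tree: B1–B2

Every bag has size at most 5, so the width is 5 − 1 = 4 and tw(G) ≤ 4. On the other hand G contains the 5-clique {0, 1, 2, 3, 4}. A clique must lie in a single bag of any decomposition, so no decomposition can have width below 4. Therefore the treewidth is 4.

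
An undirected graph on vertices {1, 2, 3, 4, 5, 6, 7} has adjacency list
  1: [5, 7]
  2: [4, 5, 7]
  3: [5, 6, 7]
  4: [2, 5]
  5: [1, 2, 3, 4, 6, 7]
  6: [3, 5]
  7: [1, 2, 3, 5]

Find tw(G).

A width-2 tree decomposition is:
Bags: B1 = {3, 5, 7}  B2 = {1, 5, 7}  B3 = {3, 5, 6}  B4 = {2, 5, 7}  B5 = {2, 4, 5}
Tree: B1–B2, B1–B3, B1–B4, B4–B5
Every bag has size at most 3, so the width is 3 − 1 = 2 and tw(G) ≤ 2. For the lower bound, the 3 vertices {2, 4, 5} are pairwise adjacent, and any tree decomposition puts a clique entirely inside one bag — forcing width ≥ 2. The upper and lower bounds meet at 2, so that is the treewidth.

2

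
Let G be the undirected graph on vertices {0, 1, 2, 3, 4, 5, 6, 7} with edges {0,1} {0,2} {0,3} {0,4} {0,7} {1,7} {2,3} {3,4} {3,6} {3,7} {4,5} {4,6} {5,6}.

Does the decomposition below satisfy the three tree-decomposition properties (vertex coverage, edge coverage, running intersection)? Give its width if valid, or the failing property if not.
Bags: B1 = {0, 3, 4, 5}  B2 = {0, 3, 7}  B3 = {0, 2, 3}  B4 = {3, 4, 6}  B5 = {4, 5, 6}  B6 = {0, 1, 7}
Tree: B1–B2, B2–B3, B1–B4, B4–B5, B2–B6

A tree decomposition must satisfy three properties: every vertex lies in some bag; for every edge, both endpoints lie together in some bag; and for every vertex, the bags containing it form a connected subtree. Here bags containing vertex 5 are not connected in the tree, so the decomposition is invalid.

No — bags containing vertex 5 are not connected in the tree.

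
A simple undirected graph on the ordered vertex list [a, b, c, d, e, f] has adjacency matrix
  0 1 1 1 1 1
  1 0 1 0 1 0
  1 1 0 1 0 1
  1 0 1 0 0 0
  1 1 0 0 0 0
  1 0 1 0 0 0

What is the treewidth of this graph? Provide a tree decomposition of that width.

Treewidth 2.
One optimal decomposition is:
Bags: B1 = {a, c, f}  B2 = {a, c, d}  B3 = {a, b, c}  B4 = {a, b, e}
Tree: B1–B2, B1–B3, B3–B4

Every bag has size at most 3, so the width is 3 − 1 = 2 and tw(G) ≤ 2. Conversely, {a, b, e} is a clique of size 3, and the vertices of any clique must share a bag in every tree decomposition; so some bag has ≥ 3 vertices and tw(G) ≥ 2. The upper and lower bounds meet at 2, so that is the treewidth.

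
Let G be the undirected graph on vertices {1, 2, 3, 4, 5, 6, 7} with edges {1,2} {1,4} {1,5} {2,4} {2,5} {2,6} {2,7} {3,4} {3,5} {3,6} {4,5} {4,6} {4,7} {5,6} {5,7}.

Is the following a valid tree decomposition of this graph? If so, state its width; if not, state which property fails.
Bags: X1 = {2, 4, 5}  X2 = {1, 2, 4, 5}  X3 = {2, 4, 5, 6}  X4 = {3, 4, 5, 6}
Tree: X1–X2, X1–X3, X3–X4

No — vertex 7 appears in no bag.

A tree decomposition must satisfy three properties: every vertex lies in some bag; for every edge, both endpoints lie together in some bag; and for every vertex, the bags containing it form a connected subtree. Here vertex 7 appears in no bag, so the decomposition is invalid.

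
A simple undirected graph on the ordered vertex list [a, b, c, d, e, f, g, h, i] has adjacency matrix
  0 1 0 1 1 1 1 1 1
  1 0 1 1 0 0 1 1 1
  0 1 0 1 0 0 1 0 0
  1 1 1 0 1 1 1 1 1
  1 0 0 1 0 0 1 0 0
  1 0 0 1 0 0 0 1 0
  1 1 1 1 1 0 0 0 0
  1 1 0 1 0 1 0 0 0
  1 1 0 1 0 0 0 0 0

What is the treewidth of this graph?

3

A width-3 tree decomposition is:
Bags: B1 = {a, b, d, g}  B2 = {b, c, d, g}  B3 = {a, b, d, h}  B4 = {a, d, f, h}  B5 = {a, d, e, g}  B6 = {a, b, d, i}
Tree: B1–B2, B1–B3, B3–B4, B1–B5, B1–B6
Every bag has size at most 4, so the width is 4 − 1 = 3 and tw(G) ≤ 3. On the other hand G contains the 4-clique {b, c, d, g}. A clique must lie in a single bag of any decomposition, so no decomposition can have width below 3. Combining the bounds, tw(G) = 3.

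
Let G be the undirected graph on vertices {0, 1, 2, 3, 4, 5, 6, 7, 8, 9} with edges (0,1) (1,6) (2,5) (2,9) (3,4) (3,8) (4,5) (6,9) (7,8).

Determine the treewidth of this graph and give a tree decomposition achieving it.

Treewidth 1.
One such decomposition:
Bags: B1 = {7, 8}  B2 = {3, 8}  B3 = {3, 4}  B4 = {4, 5}  B5 = {2, 5}  B6 = {2, 9}  B7 = {6, 9}  B8 = {1, 6}  B9 = {0, 1}
Tree: B1–B2, B2–B3, B3–B4, B4–B5, B5–B6, B6–B7, B7–B8, B8–B9

The largest bag has 2 vertices, giving width 1; this decomposition certifies tw(G) ≤ 1. G has an edge, so its treewidth is at least 1. Therefore the treewidth is 1.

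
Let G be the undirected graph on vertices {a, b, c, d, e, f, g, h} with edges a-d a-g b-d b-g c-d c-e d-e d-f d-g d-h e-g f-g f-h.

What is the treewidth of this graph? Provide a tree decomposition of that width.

Treewidth 2.
One such decomposition:
Bags: B1 = {c, d, e}  B2 = {d, e, g}  B3 = {a, d, g}  B4 = {d, f, g}  B5 = {d, f, h}  B6 = {b, d, g}
Tree: B1–B2, B2–B3, B2–B4, B4–B5, B4–B6

Each bag holds 3 vertices, so the decomposition has width 2, which upper-bounds the treewidth. For the lower bound, the 3 vertices {d, e, g} are pairwise adjacent, and any tree decomposition puts a clique entirely inside one bag — forcing width ≥ 2. Therefore the treewidth is 2.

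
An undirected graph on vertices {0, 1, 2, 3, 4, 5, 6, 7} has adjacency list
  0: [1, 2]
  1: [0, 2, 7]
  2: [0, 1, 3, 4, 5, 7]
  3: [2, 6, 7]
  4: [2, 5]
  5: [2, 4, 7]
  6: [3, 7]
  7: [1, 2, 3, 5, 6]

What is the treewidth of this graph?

2

A width-2 tree decomposition is:
Bags: B1 = {2, 3, 7}  B2 = {1, 2, 7}  B3 = {2, 5, 7}  B4 = {2, 4, 5}  B5 = {3, 6, 7}  B6 = {0, 1, 2}
Tree: B1–B2, B1–B3, B3–B4, B1–B5, B2–B6
Every bag has size at most 3, so the width is 3 − 1 = 2 and tw(G) ≤ 2. On the other hand G contains the 3-clique {0, 1, 2}. A clique must lie in a single bag of any decomposition, so no decomposition can have width below 2. Combining the bounds, tw(G) = 2.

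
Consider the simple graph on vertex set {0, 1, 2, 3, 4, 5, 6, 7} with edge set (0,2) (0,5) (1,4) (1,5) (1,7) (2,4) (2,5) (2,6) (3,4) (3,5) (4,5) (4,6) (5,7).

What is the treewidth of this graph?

2

A width-2 tree decomposition is:
Bags: B1 = {2, 4, 5}  B2 = {2, 4, 6}  B3 = {0, 2, 5}  B4 = {1, 4, 5}  B5 = {3, 4, 5}  B6 = {1, 5, 7}
Tree: B1–B2, B1–B3, B1–B4, B1–B5, B4–B6
Every bag has size at most 3, so the width is 3 − 1 = 2 and tw(G) ≤ 2. Conversely, {0, 2, 5} is a clique of size 3, and the vertices of any clique must share a bag in every tree decomposition; so some bag has ≥ 3 vertices and tw(G) ≥ 2. Combining the bounds, tw(G) = 2.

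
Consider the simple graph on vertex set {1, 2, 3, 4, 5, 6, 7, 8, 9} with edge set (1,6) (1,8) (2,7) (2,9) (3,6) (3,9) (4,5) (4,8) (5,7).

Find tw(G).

2

A width-2 tree decomposition is:
Bags: B1 = {4, 5, 8}  B2 = {5, 7, 8}  B3 = {2, 7, 8}  B4 = {2, 8, 9}  B5 = {3, 8, 9}  B6 = {3, 6, 8}  B7 = {1, 6, 8}
Tree: B1–B2, B2–B3, B3–B4, B4–B5, B5–B6, B6–B7
Each bag holds 3 vertices, so the decomposition has width 2, which upper-bounds the treewidth. For the lower bound, G contains the cycle 8–4–5–7–2–9–3–6–1–8, so G is not a forest; only forests have treewidth ≤ 1, hence tw(G) ≥ 2. The upper and lower bounds meet at 2, so that is the treewidth.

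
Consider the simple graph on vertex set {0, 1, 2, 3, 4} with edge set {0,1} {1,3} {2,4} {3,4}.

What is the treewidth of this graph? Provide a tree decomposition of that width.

Treewidth 1.
One optimal decomposition is:
Bags: B1 = {2, 4}  B2 = {3, 4}  B3 = {1, 3}  B4 = {0, 1}
Tree: B1–B2, B2–B3, B3–B4

The largest bag has 2 vertices, giving width 1; this decomposition certifies tw(G) ≤ 1. Since G has at least one edge (e.g. 2–4), it is not an edgeless graph, so tw(G) ≥ 1. Hence tw(G) = 1 exactly.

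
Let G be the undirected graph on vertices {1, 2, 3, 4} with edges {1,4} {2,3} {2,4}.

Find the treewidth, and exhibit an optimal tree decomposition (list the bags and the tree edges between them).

Treewidth 1.
One such decomposition:
Bags: B1 = {2, 3}  B2 = {2, 4}  B3 = {1, 4}
Tree: B1–B2, B2–B3

Every bag has size at most 2, so the width is 2 − 1 = 1 and tw(G) ≤ 1. Any graph with an edge has treewidth ≥ 1, and G has the edge 3–2. Therefore the treewidth is 1.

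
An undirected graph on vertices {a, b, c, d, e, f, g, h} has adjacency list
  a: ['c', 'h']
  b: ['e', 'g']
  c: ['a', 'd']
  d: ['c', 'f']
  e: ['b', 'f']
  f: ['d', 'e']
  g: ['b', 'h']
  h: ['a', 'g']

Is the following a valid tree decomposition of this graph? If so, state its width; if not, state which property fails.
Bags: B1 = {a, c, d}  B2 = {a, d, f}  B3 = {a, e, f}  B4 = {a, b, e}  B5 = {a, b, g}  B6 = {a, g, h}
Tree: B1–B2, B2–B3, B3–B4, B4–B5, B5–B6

Checking the three conditions: (i) the bags cover all of {a, b, c, d, e, f, g, h}; (ii) for each edge, some bag contains both endpoints; (iii) the bags containing any fixed vertex form a subtree. All hold, so the decomposition is valid with width 3 − 1 = 2.

Yes; width 2.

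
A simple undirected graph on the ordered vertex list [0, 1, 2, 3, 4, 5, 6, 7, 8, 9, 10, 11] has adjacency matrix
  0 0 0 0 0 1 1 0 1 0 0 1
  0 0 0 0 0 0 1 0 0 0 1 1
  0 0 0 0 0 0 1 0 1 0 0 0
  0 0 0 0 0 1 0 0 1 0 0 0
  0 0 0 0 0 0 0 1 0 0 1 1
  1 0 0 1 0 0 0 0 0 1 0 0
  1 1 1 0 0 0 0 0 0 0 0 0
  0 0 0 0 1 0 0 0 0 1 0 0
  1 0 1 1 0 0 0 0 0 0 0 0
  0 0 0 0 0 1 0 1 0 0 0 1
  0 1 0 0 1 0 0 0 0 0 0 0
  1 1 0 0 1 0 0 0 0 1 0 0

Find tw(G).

3

A width-3 tree decomposition is:
Bags: B1 = {4, 7, 9, 10}  B2 = {4, 9, 10, 11}  B3 = {1, 9, 10, 11}  B4 = {1, 5, 9, 11}  B5 = {0, 1, 5, 11}  B6 = {0, 1, 5, 6}  B7 = {0, 3, 5, 6}  B8 = {0, 3, 6, 8}  B9 = {2, 3, 6, 8}
Tree: B1–B2, B2–B3, B3–B4, B4–B5, B5–B6, B6–B7, B7–B8, B8–B9
Every bag has size at most 4, so the width is 4 − 1 = 3 and tw(G) ≤ 3. For the lower bound: the 4 vertex sets {4,7,10}, {9}, {11}, {0,1,5,6} are disjoint, each induces a connected subgraph, and every pair is joined by at least one edge of G. Contracting each set to a single vertex therefore yields K_{4} as a minor, and since treewidth is minor-monotone, tw(G) ≥ tw(K_{4}) = 3. Combining the bounds, tw(G) = 3.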